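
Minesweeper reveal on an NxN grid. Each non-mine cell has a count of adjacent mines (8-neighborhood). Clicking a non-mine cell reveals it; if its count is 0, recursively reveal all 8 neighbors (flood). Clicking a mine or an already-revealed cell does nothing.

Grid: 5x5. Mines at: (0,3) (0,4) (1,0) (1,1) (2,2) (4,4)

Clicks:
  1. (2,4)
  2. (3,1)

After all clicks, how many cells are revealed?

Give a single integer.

Click 1 (2,4) count=0: revealed 6 new [(1,3) (1,4) (2,3) (2,4) (3,3) (3,4)] -> total=6
Click 2 (3,1) count=1: revealed 1 new [(3,1)] -> total=7

Answer: 7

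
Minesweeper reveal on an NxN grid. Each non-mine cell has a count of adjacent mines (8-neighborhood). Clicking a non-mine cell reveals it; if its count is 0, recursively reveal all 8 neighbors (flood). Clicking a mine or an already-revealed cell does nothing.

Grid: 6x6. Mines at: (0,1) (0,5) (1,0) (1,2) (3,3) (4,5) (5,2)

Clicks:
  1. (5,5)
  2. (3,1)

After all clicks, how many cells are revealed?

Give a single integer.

Answer: 12

Derivation:
Click 1 (5,5) count=1: revealed 1 new [(5,5)] -> total=1
Click 2 (3,1) count=0: revealed 11 new [(2,0) (2,1) (2,2) (3,0) (3,1) (3,2) (4,0) (4,1) (4,2) (5,0) (5,1)] -> total=12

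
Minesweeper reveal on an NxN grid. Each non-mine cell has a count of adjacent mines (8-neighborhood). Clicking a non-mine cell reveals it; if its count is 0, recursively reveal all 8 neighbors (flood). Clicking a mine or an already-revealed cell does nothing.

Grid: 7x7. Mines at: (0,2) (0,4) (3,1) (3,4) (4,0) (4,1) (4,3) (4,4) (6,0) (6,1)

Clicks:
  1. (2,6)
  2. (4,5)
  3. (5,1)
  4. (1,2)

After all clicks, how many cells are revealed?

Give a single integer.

Answer: 22

Derivation:
Click 1 (2,6) count=0: revealed 20 new [(0,5) (0,6) (1,5) (1,6) (2,5) (2,6) (3,5) (3,6) (4,5) (4,6) (5,2) (5,3) (5,4) (5,5) (5,6) (6,2) (6,3) (6,4) (6,5) (6,6)] -> total=20
Click 2 (4,5) count=2: revealed 0 new [(none)] -> total=20
Click 3 (5,1) count=4: revealed 1 new [(5,1)] -> total=21
Click 4 (1,2) count=1: revealed 1 new [(1,2)] -> total=22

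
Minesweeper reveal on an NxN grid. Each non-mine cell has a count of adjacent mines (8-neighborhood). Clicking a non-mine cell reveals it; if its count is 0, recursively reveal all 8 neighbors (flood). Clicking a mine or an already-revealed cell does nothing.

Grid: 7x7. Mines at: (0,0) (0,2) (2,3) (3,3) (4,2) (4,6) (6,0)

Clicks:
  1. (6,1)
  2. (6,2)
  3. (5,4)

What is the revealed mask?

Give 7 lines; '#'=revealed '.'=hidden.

Answer: .......
.......
.......
.......
...###.
.######
.######

Derivation:
Click 1 (6,1) count=1: revealed 1 new [(6,1)] -> total=1
Click 2 (6,2) count=0: revealed 14 new [(4,3) (4,4) (4,5) (5,1) (5,2) (5,3) (5,4) (5,5) (5,6) (6,2) (6,3) (6,4) (6,5) (6,6)] -> total=15
Click 3 (5,4) count=0: revealed 0 new [(none)] -> total=15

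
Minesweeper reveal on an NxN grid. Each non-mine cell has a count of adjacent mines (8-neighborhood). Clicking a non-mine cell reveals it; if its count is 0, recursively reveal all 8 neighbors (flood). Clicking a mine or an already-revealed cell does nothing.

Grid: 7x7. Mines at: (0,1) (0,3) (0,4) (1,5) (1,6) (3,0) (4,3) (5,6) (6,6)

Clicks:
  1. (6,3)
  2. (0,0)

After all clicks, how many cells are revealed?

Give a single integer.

Answer: 16

Derivation:
Click 1 (6,3) count=0: revealed 15 new [(4,0) (4,1) (4,2) (5,0) (5,1) (5,2) (5,3) (5,4) (5,5) (6,0) (6,1) (6,2) (6,3) (6,4) (6,5)] -> total=15
Click 2 (0,0) count=1: revealed 1 new [(0,0)] -> total=16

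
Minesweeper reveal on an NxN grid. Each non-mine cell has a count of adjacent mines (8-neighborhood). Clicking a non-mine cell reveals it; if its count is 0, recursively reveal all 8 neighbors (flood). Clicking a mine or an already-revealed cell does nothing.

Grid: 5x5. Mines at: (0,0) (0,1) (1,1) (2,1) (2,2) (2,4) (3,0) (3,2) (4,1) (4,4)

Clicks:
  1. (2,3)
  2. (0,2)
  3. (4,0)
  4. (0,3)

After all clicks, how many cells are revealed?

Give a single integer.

Click 1 (2,3) count=3: revealed 1 new [(2,3)] -> total=1
Click 2 (0,2) count=2: revealed 1 new [(0,2)] -> total=2
Click 3 (4,0) count=2: revealed 1 new [(4,0)] -> total=3
Click 4 (0,3) count=0: revealed 5 new [(0,3) (0,4) (1,2) (1,3) (1,4)] -> total=8

Answer: 8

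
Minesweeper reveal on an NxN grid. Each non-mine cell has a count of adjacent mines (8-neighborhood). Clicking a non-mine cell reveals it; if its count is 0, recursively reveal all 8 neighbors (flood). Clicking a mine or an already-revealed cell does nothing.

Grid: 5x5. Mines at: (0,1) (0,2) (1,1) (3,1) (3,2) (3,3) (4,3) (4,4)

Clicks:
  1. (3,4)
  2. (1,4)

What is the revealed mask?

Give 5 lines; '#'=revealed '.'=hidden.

Answer: ...##
...##
...##
....#
.....

Derivation:
Click 1 (3,4) count=3: revealed 1 new [(3,4)] -> total=1
Click 2 (1,4) count=0: revealed 6 new [(0,3) (0,4) (1,3) (1,4) (2,3) (2,4)] -> total=7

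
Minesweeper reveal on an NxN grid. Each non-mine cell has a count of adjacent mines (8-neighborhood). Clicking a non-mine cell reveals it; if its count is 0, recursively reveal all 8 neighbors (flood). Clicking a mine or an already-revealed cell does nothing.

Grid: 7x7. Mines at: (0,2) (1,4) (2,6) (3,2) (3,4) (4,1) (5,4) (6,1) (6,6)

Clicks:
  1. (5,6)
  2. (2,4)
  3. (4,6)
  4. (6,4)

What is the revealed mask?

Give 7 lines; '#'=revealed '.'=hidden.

Click 1 (5,6) count=1: revealed 1 new [(5,6)] -> total=1
Click 2 (2,4) count=2: revealed 1 new [(2,4)] -> total=2
Click 3 (4,6) count=0: revealed 5 new [(3,5) (3,6) (4,5) (4,6) (5,5)] -> total=7
Click 4 (6,4) count=1: revealed 1 new [(6,4)] -> total=8

Answer: .......
.......
....#..
.....##
.....##
.....##
....#..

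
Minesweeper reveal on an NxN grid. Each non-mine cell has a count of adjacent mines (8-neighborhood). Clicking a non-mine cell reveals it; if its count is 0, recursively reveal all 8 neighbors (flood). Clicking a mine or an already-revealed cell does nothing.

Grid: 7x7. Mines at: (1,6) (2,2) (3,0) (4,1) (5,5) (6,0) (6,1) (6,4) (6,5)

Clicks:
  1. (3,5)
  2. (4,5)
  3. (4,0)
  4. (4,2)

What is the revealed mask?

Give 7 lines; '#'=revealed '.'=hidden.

Answer: ######.
######.
##.####
..#####
#.#####
..###..
.......

Derivation:
Click 1 (3,5) count=0: revealed 31 new [(0,0) (0,1) (0,2) (0,3) (0,4) (0,5) (1,0) (1,1) (1,2) (1,3) (1,4) (1,5) (2,0) (2,1) (2,3) (2,4) (2,5) (2,6) (3,2) (3,3) (3,4) (3,5) (3,6) (4,2) (4,3) (4,4) (4,5) (4,6) (5,2) (5,3) (5,4)] -> total=31
Click 2 (4,5) count=1: revealed 0 new [(none)] -> total=31
Click 3 (4,0) count=2: revealed 1 new [(4,0)] -> total=32
Click 4 (4,2) count=1: revealed 0 new [(none)] -> total=32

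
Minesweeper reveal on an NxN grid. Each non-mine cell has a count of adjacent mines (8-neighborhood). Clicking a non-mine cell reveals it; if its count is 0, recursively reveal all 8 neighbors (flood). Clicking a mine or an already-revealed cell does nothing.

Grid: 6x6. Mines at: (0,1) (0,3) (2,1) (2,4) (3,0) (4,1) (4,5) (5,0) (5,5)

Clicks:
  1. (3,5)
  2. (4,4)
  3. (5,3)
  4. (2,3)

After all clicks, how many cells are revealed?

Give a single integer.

Answer: 11

Derivation:
Click 1 (3,5) count=2: revealed 1 new [(3,5)] -> total=1
Click 2 (4,4) count=2: revealed 1 new [(4,4)] -> total=2
Click 3 (5,3) count=0: revealed 8 new [(3,2) (3,3) (3,4) (4,2) (4,3) (5,2) (5,3) (5,4)] -> total=10
Click 4 (2,3) count=1: revealed 1 new [(2,3)] -> total=11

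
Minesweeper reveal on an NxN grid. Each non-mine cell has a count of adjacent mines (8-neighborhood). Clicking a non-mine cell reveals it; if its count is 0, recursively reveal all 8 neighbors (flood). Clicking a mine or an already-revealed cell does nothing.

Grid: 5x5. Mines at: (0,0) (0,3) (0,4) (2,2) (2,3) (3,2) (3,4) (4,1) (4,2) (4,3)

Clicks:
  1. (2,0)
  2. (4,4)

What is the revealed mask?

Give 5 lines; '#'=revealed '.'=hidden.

Answer: .....
##...
##...
##...
....#

Derivation:
Click 1 (2,0) count=0: revealed 6 new [(1,0) (1,1) (2,0) (2,1) (3,0) (3,1)] -> total=6
Click 2 (4,4) count=2: revealed 1 new [(4,4)] -> total=7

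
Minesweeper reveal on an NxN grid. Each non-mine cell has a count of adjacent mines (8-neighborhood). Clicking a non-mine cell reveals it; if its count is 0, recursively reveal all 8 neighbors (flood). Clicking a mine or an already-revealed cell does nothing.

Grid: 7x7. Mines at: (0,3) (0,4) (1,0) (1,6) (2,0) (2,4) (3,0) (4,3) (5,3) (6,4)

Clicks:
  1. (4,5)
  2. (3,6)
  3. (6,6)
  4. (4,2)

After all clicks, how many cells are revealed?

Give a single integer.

Click 1 (4,5) count=0: revealed 13 new [(2,5) (2,6) (3,4) (3,5) (3,6) (4,4) (4,5) (4,6) (5,4) (5,5) (5,6) (6,5) (6,6)] -> total=13
Click 2 (3,6) count=0: revealed 0 new [(none)] -> total=13
Click 3 (6,6) count=0: revealed 0 new [(none)] -> total=13
Click 4 (4,2) count=2: revealed 1 new [(4,2)] -> total=14

Answer: 14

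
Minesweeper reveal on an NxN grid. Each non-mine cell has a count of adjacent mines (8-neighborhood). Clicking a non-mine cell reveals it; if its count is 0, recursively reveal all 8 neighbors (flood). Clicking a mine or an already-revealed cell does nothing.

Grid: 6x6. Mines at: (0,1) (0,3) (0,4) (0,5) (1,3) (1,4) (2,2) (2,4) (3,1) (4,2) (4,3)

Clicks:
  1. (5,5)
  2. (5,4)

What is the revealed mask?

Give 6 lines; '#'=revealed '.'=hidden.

Answer: ......
......
......
....##
....##
....##

Derivation:
Click 1 (5,5) count=0: revealed 6 new [(3,4) (3,5) (4,4) (4,5) (5,4) (5,5)] -> total=6
Click 2 (5,4) count=1: revealed 0 new [(none)] -> total=6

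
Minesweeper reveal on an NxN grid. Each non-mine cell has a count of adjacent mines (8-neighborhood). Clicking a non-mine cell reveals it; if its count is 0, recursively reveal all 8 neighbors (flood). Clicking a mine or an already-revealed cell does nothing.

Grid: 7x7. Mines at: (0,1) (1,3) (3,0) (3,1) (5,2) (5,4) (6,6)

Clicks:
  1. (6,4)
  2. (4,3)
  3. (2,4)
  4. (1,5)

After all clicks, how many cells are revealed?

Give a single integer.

Click 1 (6,4) count=1: revealed 1 new [(6,4)] -> total=1
Click 2 (4,3) count=2: revealed 1 new [(4,3)] -> total=2
Click 3 (2,4) count=1: revealed 1 new [(2,4)] -> total=3
Click 4 (1,5) count=0: revealed 21 new [(0,4) (0,5) (0,6) (1,4) (1,5) (1,6) (2,2) (2,3) (2,5) (2,6) (3,2) (3,3) (3,4) (3,5) (3,6) (4,2) (4,4) (4,5) (4,6) (5,5) (5,6)] -> total=24

Answer: 24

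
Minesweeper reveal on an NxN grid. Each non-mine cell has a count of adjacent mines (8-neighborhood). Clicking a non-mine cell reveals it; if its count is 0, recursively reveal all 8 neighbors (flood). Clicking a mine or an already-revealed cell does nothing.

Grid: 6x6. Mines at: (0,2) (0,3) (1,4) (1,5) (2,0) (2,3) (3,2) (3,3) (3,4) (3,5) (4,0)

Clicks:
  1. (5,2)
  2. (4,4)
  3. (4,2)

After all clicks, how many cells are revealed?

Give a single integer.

Click 1 (5,2) count=0: revealed 10 new [(4,1) (4,2) (4,3) (4,4) (4,5) (5,1) (5,2) (5,3) (5,4) (5,5)] -> total=10
Click 2 (4,4) count=3: revealed 0 new [(none)] -> total=10
Click 3 (4,2) count=2: revealed 0 new [(none)] -> total=10

Answer: 10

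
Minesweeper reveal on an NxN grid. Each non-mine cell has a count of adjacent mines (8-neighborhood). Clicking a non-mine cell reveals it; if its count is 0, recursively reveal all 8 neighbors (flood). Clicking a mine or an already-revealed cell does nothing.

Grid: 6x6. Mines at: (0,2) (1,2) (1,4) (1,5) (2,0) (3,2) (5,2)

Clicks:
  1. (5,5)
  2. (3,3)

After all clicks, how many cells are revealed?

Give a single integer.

Click 1 (5,5) count=0: revealed 12 new [(2,3) (2,4) (2,5) (3,3) (3,4) (3,5) (4,3) (4,4) (4,5) (5,3) (5,4) (5,5)] -> total=12
Click 2 (3,3) count=1: revealed 0 new [(none)] -> total=12

Answer: 12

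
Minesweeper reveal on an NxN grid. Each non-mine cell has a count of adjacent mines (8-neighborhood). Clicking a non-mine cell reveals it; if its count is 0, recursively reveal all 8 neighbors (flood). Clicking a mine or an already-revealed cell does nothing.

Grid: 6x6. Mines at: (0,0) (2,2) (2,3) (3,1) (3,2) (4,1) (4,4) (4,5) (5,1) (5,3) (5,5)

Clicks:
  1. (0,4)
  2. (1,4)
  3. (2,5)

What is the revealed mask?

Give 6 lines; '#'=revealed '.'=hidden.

Click 1 (0,4) count=0: revealed 14 new [(0,1) (0,2) (0,3) (0,4) (0,5) (1,1) (1,2) (1,3) (1,4) (1,5) (2,4) (2,5) (3,4) (3,5)] -> total=14
Click 2 (1,4) count=1: revealed 0 new [(none)] -> total=14
Click 3 (2,5) count=0: revealed 0 new [(none)] -> total=14

Answer: .#####
.#####
....##
....##
......
......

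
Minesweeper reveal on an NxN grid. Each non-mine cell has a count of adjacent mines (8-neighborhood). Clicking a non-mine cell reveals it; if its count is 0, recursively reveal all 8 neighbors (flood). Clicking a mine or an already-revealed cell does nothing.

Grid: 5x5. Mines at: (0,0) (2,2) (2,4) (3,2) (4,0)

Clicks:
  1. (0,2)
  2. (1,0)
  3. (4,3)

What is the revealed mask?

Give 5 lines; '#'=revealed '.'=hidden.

Answer: .####
#####
.....
.....
...#.

Derivation:
Click 1 (0,2) count=0: revealed 8 new [(0,1) (0,2) (0,3) (0,4) (1,1) (1,2) (1,3) (1,4)] -> total=8
Click 2 (1,0) count=1: revealed 1 new [(1,0)] -> total=9
Click 3 (4,3) count=1: revealed 1 new [(4,3)] -> total=10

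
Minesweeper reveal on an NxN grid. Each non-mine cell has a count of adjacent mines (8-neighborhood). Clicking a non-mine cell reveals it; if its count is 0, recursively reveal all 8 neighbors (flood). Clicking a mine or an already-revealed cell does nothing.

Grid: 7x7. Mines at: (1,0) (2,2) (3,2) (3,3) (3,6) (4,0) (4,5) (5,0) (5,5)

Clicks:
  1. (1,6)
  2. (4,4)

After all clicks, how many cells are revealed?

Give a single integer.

Answer: 17

Derivation:
Click 1 (1,6) count=0: revealed 16 new [(0,1) (0,2) (0,3) (0,4) (0,5) (0,6) (1,1) (1,2) (1,3) (1,4) (1,5) (1,6) (2,3) (2,4) (2,5) (2,6)] -> total=16
Click 2 (4,4) count=3: revealed 1 new [(4,4)] -> total=17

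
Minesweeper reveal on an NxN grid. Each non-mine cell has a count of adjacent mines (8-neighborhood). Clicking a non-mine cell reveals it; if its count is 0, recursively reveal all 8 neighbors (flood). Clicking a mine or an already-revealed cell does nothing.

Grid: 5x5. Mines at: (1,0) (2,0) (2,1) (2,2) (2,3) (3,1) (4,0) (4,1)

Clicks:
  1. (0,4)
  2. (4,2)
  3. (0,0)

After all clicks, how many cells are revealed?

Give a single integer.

Answer: 10

Derivation:
Click 1 (0,4) count=0: revealed 8 new [(0,1) (0,2) (0,3) (0,4) (1,1) (1,2) (1,3) (1,4)] -> total=8
Click 2 (4,2) count=2: revealed 1 new [(4,2)] -> total=9
Click 3 (0,0) count=1: revealed 1 new [(0,0)] -> total=10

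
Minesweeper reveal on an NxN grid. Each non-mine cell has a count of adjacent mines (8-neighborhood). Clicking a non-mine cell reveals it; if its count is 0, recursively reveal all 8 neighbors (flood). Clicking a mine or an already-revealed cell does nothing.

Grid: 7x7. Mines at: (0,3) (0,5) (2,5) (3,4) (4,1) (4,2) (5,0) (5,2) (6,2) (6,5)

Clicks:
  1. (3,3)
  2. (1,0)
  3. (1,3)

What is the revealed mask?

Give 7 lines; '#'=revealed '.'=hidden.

Click 1 (3,3) count=2: revealed 1 new [(3,3)] -> total=1
Click 2 (1,0) count=0: revealed 14 new [(0,0) (0,1) (0,2) (1,0) (1,1) (1,2) (1,3) (2,0) (2,1) (2,2) (2,3) (3,0) (3,1) (3,2)] -> total=15
Click 3 (1,3) count=1: revealed 0 new [(none)] -> total=15

Answer: ###....
####...
####...
####...
.......
.......
.......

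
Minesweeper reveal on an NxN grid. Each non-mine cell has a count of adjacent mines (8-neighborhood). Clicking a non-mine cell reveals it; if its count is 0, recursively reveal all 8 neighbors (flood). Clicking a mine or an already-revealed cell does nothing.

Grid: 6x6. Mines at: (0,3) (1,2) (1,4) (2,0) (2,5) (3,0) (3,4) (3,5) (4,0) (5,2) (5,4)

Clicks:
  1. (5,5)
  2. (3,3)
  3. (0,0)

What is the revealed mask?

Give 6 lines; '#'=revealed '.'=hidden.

Answer: ##....
##....
......
...#..
......
.....#

Derivation:
Click 1 (5,5) count=1: revealed 1 new [(5,5)] -> total=1
Click 2 (3,3) count=1: revealed 1 new [(3,3)] -> total=2
Click 3 (0,0) count=0: revealed 4 new [(0,0) (0,1) (1,0) (1,1)] -> total=6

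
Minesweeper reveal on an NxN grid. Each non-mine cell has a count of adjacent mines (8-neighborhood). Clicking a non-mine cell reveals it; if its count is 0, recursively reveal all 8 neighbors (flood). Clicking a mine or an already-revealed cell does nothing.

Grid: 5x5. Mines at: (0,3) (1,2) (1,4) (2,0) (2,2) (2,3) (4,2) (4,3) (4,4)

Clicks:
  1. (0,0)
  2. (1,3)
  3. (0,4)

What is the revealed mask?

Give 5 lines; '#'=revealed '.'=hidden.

Answer: ##..#
##.#.
.....
.....
.....

Derivation:
Click 1 (0,0) count=0: revealed 4 new [(0,0) (0,1) (1,0) (1,1)] -> total=4
Click 2 (1,3) count=5: revealed 1 new [(1,3)] -> total=5
Click 3 (0,4) count=2: revealed 1 new [(0,4)] -> total=6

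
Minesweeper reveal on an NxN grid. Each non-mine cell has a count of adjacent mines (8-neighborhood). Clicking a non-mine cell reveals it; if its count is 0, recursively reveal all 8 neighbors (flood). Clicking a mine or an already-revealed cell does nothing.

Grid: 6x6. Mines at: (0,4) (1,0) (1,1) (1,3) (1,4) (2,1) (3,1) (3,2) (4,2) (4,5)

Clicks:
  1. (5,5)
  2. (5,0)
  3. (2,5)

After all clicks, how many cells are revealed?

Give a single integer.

Click 1 (5,5) count=1: revealed 1 new [(5,5)] -> total=1
Click 2 (5,0) count=0: revealed 4 new [(4,0) (4,1) (5,0) (5,1)] -> total=5
Click 3 (2,5) count=1: revealed 1 new [(2,5)] -> total=6

Answer: 6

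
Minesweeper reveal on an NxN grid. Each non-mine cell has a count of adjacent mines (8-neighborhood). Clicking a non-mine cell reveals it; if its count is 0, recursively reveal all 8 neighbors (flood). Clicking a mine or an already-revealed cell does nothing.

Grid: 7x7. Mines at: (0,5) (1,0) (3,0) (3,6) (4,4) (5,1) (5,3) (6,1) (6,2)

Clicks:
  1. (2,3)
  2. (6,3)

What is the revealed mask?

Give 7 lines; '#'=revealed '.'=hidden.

Click 1 (2,3) count=0: revealed 22 new [(0,1) (0,2) (0,3) (0,4) (1,1) (1,2) (1,3) (1,4) (1,5) (2,1) (2,2) (2,3) (2,4) (2,5) (3,1) (3,2) (3,3) (3,4) (3,5) (4,1) (4,2) (4,3)] -> total=22
Click 2 (6,3) count=2: revealed 1 new [(6,3)] -> total=23

Answer: .####..
.#####.
.#####.
.#####.
.###...
.......
...#...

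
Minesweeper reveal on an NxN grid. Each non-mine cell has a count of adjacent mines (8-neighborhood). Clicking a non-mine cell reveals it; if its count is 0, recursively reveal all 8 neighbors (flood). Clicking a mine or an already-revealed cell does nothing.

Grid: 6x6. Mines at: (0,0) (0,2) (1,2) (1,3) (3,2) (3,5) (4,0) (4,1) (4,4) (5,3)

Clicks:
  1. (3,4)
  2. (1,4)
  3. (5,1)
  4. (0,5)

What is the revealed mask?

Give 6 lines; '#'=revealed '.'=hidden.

Answer: ....##
....##
....##
....#.
......
.#....

Derivation:
Click 1 (3,4) count=2: revealed 1 new [(3,4)] -> total=1
Click 2 (1,4) count=1: revealed 1 new [(1,4)] -> total=2
Click 3 (5,1) count=2: revealed 1 new [(5,1)] -> total=3
Click 4 (0,5) count=0: revealed 5 new [(0,4) (0,5) (1,5) (2,4) (2,5)] -> total=8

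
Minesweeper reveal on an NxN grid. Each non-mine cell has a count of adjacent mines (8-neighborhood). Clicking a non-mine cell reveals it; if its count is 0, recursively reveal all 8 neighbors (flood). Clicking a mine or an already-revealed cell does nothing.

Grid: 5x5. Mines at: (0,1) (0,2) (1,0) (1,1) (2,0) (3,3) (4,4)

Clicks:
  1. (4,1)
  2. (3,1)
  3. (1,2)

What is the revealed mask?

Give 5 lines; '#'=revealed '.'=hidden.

Answer: .....
..#..
.....
###..
###..

Derivation:
Click 1 (4,1) count=0: revealed 6 new [(3,0) (3,1) (3,2) (4,0) (4,1) (4,2)] -> total=6
Click 2 (3,1) count=1: revealed 0 new [(none)] -> total=6
Click 3 (1,2) count=3: revealed 1 new [(1,2)] -> total=7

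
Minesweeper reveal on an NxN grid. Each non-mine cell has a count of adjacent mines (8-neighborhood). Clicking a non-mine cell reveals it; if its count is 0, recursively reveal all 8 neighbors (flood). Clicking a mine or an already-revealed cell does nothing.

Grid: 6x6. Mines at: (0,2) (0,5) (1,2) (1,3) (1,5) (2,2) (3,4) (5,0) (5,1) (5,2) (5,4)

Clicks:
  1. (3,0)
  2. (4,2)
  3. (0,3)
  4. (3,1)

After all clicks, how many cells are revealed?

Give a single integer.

Answer: 12

Derivation:
Click 1 (3,0) count=0: revealed 10 new [(0,0) (0,1) (1,0) (1,1) (2,0) (2,1) (3,0) (3,1) (4,0) (4,1)] -> total=10
Click 2 (4,2) count=2: revealed 1 new [(4,2)] -> total=11
Click 3 (0,3) count=3: revealed 1 new [(0,3)] -> total=12
Click 4 (3,1) count=1: revealed 0 new [(none)] -> total=12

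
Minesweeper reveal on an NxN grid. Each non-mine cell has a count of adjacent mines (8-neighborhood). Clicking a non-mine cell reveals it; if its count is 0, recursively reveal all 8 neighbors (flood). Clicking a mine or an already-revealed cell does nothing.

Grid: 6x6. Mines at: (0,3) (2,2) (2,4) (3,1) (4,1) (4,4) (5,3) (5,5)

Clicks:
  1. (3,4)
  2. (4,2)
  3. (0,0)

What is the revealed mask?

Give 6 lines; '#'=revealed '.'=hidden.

Click 1 (3,4) count=2: revealed 1 new [(3,4)] -> total=1
Click 2 (4,2) count=3: revealed 1 new [(4,2)] -> total=2
Click 3 (0,0) count=0: revealed 8 new [(0,0) (0,1) (0,2) (1,0) (1,1) (1,2) (2,0) (2,1)] -> total=10

Answer: ###...
###...
##....
....#.
..#...
......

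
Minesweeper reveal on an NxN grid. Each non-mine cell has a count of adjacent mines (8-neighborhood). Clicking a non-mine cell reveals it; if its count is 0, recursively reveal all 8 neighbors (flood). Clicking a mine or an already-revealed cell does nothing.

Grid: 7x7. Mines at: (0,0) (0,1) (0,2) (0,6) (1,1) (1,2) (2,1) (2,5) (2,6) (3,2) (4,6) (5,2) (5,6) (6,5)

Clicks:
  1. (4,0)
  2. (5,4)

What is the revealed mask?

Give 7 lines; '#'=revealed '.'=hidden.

Answer: .......
.......
.......
##.....
##.....
##..#..
##.....

Derivation:
Click 1 (4,0) count=0: revealed 8 new [(3,0) (3,1) (4,0) (4,1) (5,0) (5,1) (6,0) (6,1)] -> total=8
Click 2 (5,4) count=1: revealed 1 new [(5,4)] -> total=9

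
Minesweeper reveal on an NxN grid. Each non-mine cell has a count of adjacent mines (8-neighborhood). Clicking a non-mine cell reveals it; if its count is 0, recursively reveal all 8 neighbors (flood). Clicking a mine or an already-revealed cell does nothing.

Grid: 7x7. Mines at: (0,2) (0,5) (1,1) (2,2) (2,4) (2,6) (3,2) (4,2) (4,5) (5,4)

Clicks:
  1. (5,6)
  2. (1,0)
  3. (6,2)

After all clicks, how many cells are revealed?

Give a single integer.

Answer: 16

Derivation:
Click 1 (5,6) count=1: revealed 1 new [(5,6)] -> total=1
Click 2 (1,0) count=1: revealed 1 new [(1,0)] -> total=2
Click 3 (6,2) count=0: revealed 14 new [(2,0) (2,1) (3,0) (3,1) (4,0) (4,1) (5,0) (5,1) (5,2) (5,3) (6,0) (6,1) (6,2) (6,3)] -> total=16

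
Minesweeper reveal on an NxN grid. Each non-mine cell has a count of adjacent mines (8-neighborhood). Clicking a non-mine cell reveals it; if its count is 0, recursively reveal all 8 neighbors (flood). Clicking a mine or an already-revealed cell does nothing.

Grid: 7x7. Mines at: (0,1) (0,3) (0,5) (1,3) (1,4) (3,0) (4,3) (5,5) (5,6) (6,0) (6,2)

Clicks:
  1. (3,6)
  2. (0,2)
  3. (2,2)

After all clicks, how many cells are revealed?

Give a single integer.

Answer: 13

Derivation:
Click 1 (3,6) count=0: revealed 11 new [(1,5) (1,6) (2,4) (2,5) (2,6) (3,4) (3,5) (3,6) (4,4) (4,5) (4,6)] -> total=11
Click 2 (0,2) count=3: revealed 1 new [(0,2)] -> total=12
Click 3 (2,2) count=1: revealed 1 new [(2,2)] -> total=13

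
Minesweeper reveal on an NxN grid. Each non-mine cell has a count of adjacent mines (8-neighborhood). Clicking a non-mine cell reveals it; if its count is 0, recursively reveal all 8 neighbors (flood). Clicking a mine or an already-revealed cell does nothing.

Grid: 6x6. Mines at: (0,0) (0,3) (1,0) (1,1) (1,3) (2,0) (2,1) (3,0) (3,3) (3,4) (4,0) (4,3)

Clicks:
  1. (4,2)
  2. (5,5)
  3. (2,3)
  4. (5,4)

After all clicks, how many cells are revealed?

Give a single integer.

Click 1 (4,2) count=2: revealed 1 new [(4,2)] -> total=1
Click 2 (5,5) count=0: revealed 4 new [(4,4) (4,5) (5,4) (5,5)] -> total=5
Click 3 (2,3) count=3: revealed 1 new [(2,3)] -> total=6
Click 4 (5,4) count=1: revealed 0 new [(none)] -> total=6

Answer: 6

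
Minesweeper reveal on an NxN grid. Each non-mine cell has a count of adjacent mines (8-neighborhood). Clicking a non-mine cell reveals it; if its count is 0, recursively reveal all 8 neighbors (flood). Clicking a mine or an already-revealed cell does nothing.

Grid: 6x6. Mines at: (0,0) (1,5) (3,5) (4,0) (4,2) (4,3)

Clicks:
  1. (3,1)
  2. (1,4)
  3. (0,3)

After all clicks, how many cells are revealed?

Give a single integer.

Answer: 19

Derivation:
Click 1 (3,1) count=2: revealed 1 new [(3,1)] -> total=1
Click 2 (1,4) count=1: revealed 1 new [(1,4)] -> total=2
Click 3 (0,3) count=0: revealed 17 new [(0,1) (0,2) (0,3) (0,4) (1,0) (1,1) (1,2) (1,3) (2,0) (2,1) (2,2) (2,3) (2,4) (3,0) (3,2) (3,3) (3,4)] -> total=19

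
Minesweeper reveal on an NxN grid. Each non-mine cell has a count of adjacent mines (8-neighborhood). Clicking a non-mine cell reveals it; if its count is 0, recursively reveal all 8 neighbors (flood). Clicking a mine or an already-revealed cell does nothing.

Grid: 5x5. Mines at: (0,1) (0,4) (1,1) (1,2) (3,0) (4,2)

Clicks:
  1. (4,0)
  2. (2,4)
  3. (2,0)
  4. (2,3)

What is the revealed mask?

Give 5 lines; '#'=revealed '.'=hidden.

Click 1 (4,0) count=1: revealed 1 new [(4,0)] -> total=1
Click 2 (2,4) count=0: revealed 8 new [(1,3) (1,4) (2,3) (2,4) (3,3) (3,4) (4,3) (4,4)] -> total=9
Click 3 (2,0) count=2: revealed 1 new [(2,0)] -> total=10
Click 4 (2,3) count=1: revealed 0 new [(none)] -> total=10

Answer: .....
...##
#..##
...##
#..##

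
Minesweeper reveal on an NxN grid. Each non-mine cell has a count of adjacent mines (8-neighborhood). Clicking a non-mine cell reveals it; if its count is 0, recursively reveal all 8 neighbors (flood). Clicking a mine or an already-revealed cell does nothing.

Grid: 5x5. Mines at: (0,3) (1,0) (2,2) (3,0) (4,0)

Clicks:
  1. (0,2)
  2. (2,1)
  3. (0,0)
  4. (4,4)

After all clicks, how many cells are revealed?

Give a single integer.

Answer: 15

Derivation:
Click 1 (0,2) count=1: revealed 1 new [(0,2)] -> total=1
Click 2 (2,1) count=3: revealed 1 new [(2,1)] -> total=2
Click 3 (0,0) count=1: revealed 1 new [(0,0)] -> total=3
Click 4 (4,4) count=0: revealed 12 new [(1,3) (1,4) (2,3) (2,4) (3,1) (3,2) (3,3) (3,4) (4,1) (4,2) (4,3) (4,4)] -> total=15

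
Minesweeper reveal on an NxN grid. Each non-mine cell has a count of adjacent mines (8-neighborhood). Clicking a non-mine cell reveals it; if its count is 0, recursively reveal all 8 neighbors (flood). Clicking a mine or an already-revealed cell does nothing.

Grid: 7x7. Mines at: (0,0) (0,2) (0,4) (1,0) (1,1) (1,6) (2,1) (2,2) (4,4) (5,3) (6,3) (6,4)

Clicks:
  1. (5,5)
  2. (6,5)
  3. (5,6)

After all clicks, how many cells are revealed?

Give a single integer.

Click 1 (5,5) count=2: revealed 1 new [(5,5)] -> total=1
Click 2 (6,5) count=1: revealed 1 new [(6,5)] -> total=2
Click 3 (5,6) count=0: revealed 8 new [(2,5) (2,6) (3,5) (3,6) (4,5) (4,6) (5,6) (6,6)] -> total=10

Answer: 10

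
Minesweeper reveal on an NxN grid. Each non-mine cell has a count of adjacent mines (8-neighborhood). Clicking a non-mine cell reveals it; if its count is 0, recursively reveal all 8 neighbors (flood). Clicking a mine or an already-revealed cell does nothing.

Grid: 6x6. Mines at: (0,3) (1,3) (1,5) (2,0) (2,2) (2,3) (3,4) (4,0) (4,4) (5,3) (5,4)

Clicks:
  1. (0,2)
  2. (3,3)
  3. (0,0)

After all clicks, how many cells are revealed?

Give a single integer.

Answer: 7

Derivation:
Click 1 (0,2) count=2: revealed 1 new [(0,2)] -> total=1
Click 2 (3,3) count=4: revealed 1 new [(3,3)] -> total=2
Click 3 (0,0) count=0: revealed 5 new [(0,0) (0,1) (1,0) (1,1) (1,2)] -> total=7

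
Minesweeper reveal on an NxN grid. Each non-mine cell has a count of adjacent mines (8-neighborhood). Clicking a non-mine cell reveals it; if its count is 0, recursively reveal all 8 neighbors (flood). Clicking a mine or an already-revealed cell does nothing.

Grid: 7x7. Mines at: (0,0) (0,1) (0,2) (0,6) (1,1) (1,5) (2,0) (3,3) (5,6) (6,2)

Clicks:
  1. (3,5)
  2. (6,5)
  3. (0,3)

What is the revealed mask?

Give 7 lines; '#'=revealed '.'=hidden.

Answer: ...#...
.......
....###
....###
....###
.......
.....#.

Derivation:
Click 1 (3,5) count=0: revealed 9 new [(2,4) (2,5) (2,6) (3,4) (3,5) (3,6) (4,4) (4,5) (4,6)] -> total=9
Click 2 (6,5) count=1: revealed 1 new [(6,5)] -> total=10
Click 3 (0,3) count=1: revealed 1 new [(0,3)] -> total=11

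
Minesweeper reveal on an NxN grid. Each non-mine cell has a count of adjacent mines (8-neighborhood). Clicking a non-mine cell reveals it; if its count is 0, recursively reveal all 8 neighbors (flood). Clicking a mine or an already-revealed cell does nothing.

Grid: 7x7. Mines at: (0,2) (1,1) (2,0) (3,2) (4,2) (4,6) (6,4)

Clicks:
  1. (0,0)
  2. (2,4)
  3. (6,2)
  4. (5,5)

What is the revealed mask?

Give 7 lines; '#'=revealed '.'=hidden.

Click 1 (0,0) count=1: revealed 1 new [(0,0)] -> total=1
Click 2 (2,4) count=0: revealed 22 new [(0,3) (0,4) (0,5) (0,6) (1,3) (1,4) (1,5) (1,6) (2,3) (2,4) (2,5) (2,6) (3,3) (3,4) (3,5) (3,6) (4,3) (4,4) (4,5) (5,3) (5,4) (5,5)] -> total=23
Click 3 (6,2) count=0: revealed 11 new [(3,0) (3,1) (4,0) (4,1) (5,0) (5,1) (5,2) (6,0) (6,1) (6,2) (6,3)] -> total=34
Click 4 (5,5) count=2: revealed 0 new [(none)] -> total=34

Answer: #..####
...####
...####
##.####
##.###.
######.
####...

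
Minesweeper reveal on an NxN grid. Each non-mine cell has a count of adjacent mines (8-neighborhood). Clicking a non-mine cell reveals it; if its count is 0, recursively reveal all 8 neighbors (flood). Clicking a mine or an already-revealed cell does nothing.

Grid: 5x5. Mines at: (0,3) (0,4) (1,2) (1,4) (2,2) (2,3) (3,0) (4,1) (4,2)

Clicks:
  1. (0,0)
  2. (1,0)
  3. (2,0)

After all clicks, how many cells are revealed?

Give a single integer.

Answer: 6

Derivation:
Click 1 (0,0) count=0: revealed 6 new [(0,0) (0,1) (1,0) (1,1) (2,0) (2,1)] -> total=6
Click 2 (1,0) count=0: revealed 0 new [(none)] -> total=6
Click 3 (2,0) count=1: revealed 0 new [(none)] -> total=6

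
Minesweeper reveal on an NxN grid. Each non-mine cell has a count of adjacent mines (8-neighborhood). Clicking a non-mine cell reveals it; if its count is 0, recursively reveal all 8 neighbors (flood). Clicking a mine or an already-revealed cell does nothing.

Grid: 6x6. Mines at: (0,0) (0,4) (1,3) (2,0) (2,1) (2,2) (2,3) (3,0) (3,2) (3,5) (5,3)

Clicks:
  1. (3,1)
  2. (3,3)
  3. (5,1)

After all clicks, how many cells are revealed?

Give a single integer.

Click 1 (3,1) count=5: revealed 1 new [(3,1)] -> total=1
Click 2 (3,3) count=3: revealed 1 new [(3,3)] -> total=2
Click 3 (5,1) count=0: revealed 6 new [(4,0) (4,1) (4,2) (5,0) (5,1) (5,2)] -> total=8

Answer: 8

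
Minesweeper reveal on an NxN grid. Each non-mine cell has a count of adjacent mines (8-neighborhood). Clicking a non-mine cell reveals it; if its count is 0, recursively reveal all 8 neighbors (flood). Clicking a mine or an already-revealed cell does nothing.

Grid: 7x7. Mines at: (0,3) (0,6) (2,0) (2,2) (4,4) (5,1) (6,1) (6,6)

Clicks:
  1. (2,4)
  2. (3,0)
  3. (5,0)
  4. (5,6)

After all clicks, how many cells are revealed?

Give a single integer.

Click 1 (2,4) count=0: revealed 16 new [(1,3) (1,4) (1,5) (1,6) (2,3) (2,4) (2,5) (2,6) (3,3) (3,4) (3,5) (3,6) (4,5) (4,6) (5,5) (5,6)] -> total=16
Click 2 (3,0) count=1: revealed 1 new [(3,0)] -> total=17
Click 3 (5,0) count=2: revealed 1 new [(5,0)] -> total=18
Click 4 (5,6) count=1: revealed 0 new [(none)] -> total=18

Answer: 18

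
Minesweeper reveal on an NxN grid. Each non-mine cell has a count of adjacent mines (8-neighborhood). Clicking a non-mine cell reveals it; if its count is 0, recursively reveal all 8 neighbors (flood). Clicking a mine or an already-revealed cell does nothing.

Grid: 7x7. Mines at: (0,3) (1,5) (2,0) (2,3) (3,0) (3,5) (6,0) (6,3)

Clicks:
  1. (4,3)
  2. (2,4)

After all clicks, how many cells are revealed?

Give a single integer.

Click 1 (4,3) count=0: revealed 12 new [(3,1) (3,2) (3,3) (3,4) (4,1) (4,2) (4,3) (4,4) (5,1) (5,2) (5,3) (5,4)] -> total=12
Click 2 (2,4) count=3: revealed 1 new [(2,4)] -> total=13

Answer: 13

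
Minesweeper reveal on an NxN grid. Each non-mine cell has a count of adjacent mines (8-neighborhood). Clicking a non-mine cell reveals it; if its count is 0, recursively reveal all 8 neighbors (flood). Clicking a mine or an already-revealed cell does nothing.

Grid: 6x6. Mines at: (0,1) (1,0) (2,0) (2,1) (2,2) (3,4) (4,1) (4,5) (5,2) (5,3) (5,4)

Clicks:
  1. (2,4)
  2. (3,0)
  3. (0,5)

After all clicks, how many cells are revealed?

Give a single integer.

Answer: 12

Derivation:
Click 1 (2,4) count=1: revealed 1 new [(2,4)] -> total=1
Click 2 (3,0) count=3: revealed 1 new [(3,0)] -> total=2
Click 3 (0,5) count=0: revealed 10 new [(0,2) (0,3) (0,4) (0,5) (1,2) (1,3) (1,4) (1,5) (2,3) (2,5)] -> total=12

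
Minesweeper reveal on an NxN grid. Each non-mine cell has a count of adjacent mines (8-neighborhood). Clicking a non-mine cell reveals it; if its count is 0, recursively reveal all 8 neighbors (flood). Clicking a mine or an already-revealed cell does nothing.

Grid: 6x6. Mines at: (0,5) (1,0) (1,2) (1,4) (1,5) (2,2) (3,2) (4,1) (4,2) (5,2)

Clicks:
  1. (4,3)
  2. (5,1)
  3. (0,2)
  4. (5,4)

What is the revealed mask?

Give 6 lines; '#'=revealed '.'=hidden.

Answer: ..#...
......
...###
...###
...###
.#.###

Derivation:
Click 1 (4,3) count=3: revealed 1 new [(4,3)] -> total=1
Click 2 (5,1) count=3: revealed 1 new [(5,1)] -> total=2
Click 3 (0,2) count=1: revealed 1 new [(0,2)] -> total=3
Click 4 (5,4) count=0: revealed 11 new [(2,3) (2,4) (2,5) (3,3) (3,4) (3,5) (4,4) (4,5) (5,3) (5,4) (5,5)] -> total=14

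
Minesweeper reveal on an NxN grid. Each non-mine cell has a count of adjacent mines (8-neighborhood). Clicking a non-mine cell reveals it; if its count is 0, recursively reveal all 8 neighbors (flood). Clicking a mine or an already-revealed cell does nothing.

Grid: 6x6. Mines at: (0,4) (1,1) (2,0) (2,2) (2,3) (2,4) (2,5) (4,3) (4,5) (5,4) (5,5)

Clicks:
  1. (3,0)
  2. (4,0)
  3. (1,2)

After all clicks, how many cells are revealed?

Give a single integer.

Click 1 (3,0) count=1: revealed 1 new [(3,0)] -> total=1
Click 2 (4,0) count=0: revealed 8 new [(3,1) (3,2) (4,0) (4,1) (4,2) (5,0) (5,1) (5,2)] -> total=9
Click 3 (1,2) count=3: revealed 1 new [(1,2)] -> total=10

Answer: 10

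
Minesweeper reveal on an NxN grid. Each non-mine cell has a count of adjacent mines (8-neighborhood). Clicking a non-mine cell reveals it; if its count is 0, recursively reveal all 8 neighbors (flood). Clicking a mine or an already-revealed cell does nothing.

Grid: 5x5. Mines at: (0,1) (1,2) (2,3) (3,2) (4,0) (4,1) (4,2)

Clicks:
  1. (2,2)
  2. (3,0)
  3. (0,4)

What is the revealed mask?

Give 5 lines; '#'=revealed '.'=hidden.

Answer: ...##
...##
..#..
#....
.....

Derivation:
Click 1 (2,2) count=3: revealed 1 new [(2,2)] -> total=1
Click 2 (3,0) count=2: revealed 1 new [(3,0)] -> total=2
Click 3 (0,4) count=0: revealed 4 new [(0,3) (0,4) (1,3) (1,4)] -> total=6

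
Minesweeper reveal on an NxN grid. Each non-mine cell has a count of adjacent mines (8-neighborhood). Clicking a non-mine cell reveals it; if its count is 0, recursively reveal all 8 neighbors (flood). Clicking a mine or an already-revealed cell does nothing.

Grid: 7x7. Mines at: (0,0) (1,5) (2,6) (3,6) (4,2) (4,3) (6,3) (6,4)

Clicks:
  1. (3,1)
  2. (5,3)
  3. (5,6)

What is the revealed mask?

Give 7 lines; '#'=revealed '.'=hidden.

Click 1 (3,1) count=1: revealed 1 new [(3,1)] -> total=1
Click 2 (5,3) count=4: revealed 1 new [(5,3)] -> total=2
Click 3 (5,6) count=0: revealed 6 new [(4,5) (4,6) (5,5) (5,6) (6,5) (6,6)] -> total=8

Answer: .......
.......
.......
.#.....
.....##
...#.##
.....##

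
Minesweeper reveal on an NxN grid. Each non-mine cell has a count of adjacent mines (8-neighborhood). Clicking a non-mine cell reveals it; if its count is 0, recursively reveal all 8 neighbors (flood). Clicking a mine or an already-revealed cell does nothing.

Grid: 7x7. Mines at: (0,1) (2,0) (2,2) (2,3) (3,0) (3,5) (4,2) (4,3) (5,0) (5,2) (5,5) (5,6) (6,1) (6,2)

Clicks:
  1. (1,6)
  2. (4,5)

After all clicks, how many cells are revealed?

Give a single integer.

Answer: 14

Derivation:
Click 1 (1,6) count=0: revealed 13 new [(0,2) (0,3) (0,4) (0,5) (0,6) (1,2) (1,3) (1,4) (1,5) (1,6) (2,4) (2,5) (2,6)] -> total=13
Click 2 (4,5) count=3: revealed 1 new [(4,5)] -> total=14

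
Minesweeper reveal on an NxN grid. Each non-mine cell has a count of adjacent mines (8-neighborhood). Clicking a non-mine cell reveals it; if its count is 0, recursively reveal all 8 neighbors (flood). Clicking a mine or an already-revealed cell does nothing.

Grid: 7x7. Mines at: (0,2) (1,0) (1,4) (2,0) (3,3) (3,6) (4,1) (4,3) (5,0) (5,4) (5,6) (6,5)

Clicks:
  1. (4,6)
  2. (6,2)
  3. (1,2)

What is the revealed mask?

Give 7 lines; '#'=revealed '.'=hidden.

Answer: .......
..#....
.......
.......
......#
.###...
.###...

Derivation:
Click 1 (4,6) count=2: revealed 1 new [(4,6)] -> total=1
Click 2 (6,2) count=0: revealed 6 new [(5,1) (5,2) (5,3) (6,1) (6,2) (6,3)] -> total=7
Click 3 (1,2) count=1: revealed 1 new [(1,2)] -> total=8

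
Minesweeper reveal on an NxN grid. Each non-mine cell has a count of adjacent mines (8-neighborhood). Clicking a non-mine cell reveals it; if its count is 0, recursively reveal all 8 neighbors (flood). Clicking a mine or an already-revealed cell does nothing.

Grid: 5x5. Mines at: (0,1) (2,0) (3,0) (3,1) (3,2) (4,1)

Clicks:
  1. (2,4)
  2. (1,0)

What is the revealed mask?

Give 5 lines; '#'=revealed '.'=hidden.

Click 1 (2,4) count=0: revealed 13 new [(0,2) (0,3) (0,4) (1,2) (1,3) (1,4) (2,2) (2,3) (2,4) (3,3) (3,4) (4,3) (4,4)] -> total=13
Click 2 (1,0) count=2: revealed 1 new [(1,0)] -> total=14

Answer: ..###
#.###
..###
...##
...##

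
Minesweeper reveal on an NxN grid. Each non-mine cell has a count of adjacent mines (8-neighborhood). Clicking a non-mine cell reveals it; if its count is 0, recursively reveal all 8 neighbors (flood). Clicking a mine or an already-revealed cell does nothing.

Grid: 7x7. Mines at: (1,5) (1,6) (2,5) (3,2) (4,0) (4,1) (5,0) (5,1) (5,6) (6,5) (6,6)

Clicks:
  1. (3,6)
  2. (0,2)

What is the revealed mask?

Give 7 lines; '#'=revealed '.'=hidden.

Click 1 (3,6) count=1: revealed 1 new [(3,6)] -> total=1
Click 2 (0,2) count=0: revealed 17 new [(0,0) (0,1) (0,2) (0,3) (0,4) (1,0) (1,1) (1,2) (1,3) (1,4) (2,0) (2,1) (2,2) (2,3) (2,4) (3,0) (3,1)] -> total=18

Answer: #####..
#####..
#####..
##....#
.......
.......
.......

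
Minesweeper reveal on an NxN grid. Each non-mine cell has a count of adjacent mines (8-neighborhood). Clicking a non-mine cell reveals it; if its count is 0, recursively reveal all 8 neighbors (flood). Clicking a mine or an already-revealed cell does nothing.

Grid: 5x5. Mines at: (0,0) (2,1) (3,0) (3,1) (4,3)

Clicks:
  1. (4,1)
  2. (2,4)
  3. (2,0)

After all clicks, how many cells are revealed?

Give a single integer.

Answer: 16

Derivation:
Click 1 (4,1) count=2: revealed 1 new [(4,1)] -> total=1
Click 2 (2,4) count=0: revealed 14 new [(0,1) (0,2) (0,3) (0,4) (1,1) (1,2) (1,3) (1,4) (2,2) (2,3) (2,4) (3,2) (3,3) (3,4)] -> total=15
Click 3 (2,0) count=3: revealed 1 new [(2,0)] -> total=16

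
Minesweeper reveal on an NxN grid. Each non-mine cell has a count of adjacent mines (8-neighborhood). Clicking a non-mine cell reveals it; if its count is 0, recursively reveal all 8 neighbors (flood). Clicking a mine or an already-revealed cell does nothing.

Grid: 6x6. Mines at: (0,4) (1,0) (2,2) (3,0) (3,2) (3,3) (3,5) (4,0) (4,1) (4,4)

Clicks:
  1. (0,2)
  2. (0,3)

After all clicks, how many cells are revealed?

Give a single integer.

Answer: 6

Derivation:
Click 1 (0,2) count=0: revealed 6 new [(0,1) (0,2) (0,3) (1,1) (1,2) (1,3)] -> total=6
Click 2 (0,3) count=1: revealed 0 new [(none)] -> total=6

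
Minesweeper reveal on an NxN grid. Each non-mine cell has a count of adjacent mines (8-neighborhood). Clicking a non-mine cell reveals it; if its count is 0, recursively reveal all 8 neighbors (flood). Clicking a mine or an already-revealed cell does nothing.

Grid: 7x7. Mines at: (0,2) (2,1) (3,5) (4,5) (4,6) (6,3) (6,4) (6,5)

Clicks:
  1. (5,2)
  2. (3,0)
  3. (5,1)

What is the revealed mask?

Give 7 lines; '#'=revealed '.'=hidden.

Answer: ...####
..#####
..#####
#####..
#####..
#####..
###....

Derivation:
Click 1 (5,2) count=1: revealed 1 new [(5,2)] -> total=1
Click 2 (3,0) count=1: revealed 1 new [(3,0)] -> total=2
Click 3 (5,1) count=0: revealed 30 new [(0,3) (0,4) (0,5) (0,6) (1,2) (1,3) (1,4) (1,5) (1,6) (2,2) (2,3) (2,4) (2,5) (2,6) (3,1) (3,2) (3,3) (3,4) (4,0) (4,1) (4,2) (4,3) (4,4) (5,0) (5,1) (5,3) (5,4) (6,0) (6,1) (6,2)] -> total=32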